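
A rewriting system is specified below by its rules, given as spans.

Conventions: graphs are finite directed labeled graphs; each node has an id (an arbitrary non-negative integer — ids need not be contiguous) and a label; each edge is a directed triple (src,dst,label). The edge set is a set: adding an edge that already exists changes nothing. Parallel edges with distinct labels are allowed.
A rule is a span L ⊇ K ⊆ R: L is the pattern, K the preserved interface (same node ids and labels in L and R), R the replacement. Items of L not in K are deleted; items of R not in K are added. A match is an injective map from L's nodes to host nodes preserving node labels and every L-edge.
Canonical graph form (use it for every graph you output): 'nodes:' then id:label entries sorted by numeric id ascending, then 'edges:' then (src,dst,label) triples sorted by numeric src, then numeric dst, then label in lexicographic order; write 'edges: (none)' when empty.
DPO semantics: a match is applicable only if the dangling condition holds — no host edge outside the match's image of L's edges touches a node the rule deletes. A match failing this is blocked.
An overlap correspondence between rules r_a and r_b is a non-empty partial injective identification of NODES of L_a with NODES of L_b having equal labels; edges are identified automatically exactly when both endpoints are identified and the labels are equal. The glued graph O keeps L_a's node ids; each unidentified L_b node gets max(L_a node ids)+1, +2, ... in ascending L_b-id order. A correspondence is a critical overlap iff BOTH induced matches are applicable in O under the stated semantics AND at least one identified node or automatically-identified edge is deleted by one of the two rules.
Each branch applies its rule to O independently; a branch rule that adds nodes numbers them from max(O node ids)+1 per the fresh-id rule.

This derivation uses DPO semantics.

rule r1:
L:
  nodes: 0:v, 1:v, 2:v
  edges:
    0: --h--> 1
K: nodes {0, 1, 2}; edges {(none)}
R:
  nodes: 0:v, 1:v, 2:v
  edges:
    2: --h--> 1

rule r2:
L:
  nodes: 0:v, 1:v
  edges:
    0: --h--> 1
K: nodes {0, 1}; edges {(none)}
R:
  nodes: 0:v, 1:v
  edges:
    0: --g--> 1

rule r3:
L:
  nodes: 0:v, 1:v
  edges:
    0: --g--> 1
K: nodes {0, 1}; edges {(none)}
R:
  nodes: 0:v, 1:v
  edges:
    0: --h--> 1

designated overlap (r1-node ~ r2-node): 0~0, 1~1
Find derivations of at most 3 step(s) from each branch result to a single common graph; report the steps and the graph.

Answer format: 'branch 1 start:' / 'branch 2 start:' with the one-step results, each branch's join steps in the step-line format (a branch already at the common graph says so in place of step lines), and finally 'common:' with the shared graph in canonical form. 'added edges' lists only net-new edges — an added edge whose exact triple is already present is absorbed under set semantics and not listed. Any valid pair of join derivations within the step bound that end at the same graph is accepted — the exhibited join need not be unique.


branch 1 start:
nodes: 0:v, 1:v, 2:v
edges: (2,1,h)
branch 2 start:
nodes: 0:v, 1:v, 2:v
edges: (0,1,g)
branch 1 step 1: rule r1; match: 0->2, 1->1, 2->0; deleted nodes (none); deleted edges (2,1,h); added nodes (none); added edges (0,1,h); result: nodes: 0:v, 1:v, 2:v edges: (0,1,h)
branch 2 step 1: rule r3; match: 0->0, 1->1; deleted nodes (none); deleted edges (0,1,g); added nodes (none); added edges (0,1,h); result: nodes: 0:v, 1:v, 2:v edges: (0,1,h)
common:
nodes: 0:v, 1:v, 2:v
edges: (0,1,h)


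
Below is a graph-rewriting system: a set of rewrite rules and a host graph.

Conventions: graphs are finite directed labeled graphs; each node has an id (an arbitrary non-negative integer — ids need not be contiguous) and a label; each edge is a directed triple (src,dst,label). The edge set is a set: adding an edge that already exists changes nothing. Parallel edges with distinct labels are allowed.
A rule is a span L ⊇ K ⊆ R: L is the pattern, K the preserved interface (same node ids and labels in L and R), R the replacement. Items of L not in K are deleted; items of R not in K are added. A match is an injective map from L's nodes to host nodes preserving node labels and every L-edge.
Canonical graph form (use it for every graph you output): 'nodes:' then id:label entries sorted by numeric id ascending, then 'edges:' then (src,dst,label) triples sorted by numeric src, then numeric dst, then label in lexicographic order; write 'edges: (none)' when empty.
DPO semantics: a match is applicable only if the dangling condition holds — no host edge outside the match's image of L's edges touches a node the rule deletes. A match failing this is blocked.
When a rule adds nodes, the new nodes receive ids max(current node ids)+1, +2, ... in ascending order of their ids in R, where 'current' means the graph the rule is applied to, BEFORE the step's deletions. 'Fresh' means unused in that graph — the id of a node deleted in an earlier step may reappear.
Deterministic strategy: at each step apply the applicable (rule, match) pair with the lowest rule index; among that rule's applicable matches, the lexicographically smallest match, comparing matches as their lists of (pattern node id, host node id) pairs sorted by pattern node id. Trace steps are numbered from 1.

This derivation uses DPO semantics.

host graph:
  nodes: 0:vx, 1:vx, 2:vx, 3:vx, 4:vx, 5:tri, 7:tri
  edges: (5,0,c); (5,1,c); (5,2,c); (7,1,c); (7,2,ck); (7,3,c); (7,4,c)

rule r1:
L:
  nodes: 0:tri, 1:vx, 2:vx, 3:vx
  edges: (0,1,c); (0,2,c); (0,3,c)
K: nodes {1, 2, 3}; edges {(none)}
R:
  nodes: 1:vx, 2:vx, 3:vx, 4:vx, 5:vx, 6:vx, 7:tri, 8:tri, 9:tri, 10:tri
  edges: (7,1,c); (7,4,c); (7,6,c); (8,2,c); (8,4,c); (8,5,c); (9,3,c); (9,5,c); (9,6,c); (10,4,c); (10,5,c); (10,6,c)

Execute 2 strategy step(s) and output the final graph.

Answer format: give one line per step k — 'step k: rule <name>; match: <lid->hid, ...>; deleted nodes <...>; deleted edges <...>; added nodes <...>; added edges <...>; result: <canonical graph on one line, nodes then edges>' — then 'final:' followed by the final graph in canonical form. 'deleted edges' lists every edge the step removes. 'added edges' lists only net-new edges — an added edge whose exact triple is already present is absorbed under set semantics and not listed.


step 1: rule r1; match: 0->5, 1->0, 2->1, 3->2; deleted nodes 5; deleted edges (5,0,c); (5,1,c); (5,2,c); added nodes 8, 9, 10, 11, 12, 13, 14; added edges (11,0,c); (11,8,c); (11,10,c); (12,1,c); (12,8,c); (12,9,c); (13,2,c); (13,9,c); (13,10,c); (14,8,c); (14,9,c); (14,10,c); result: nodes: 0:vx, 1:vx, 2:vx, 3:vx, 4:vx, 7:tri, 8:vx, 9:vx, 10:vx, 11:tri, 12:tri, 13:tri, 14:tri edges: (7,1,c); (7,2,ck); (7,3,c); (7,4,c); (11,0,c); (11,8,c); (11,10,c); (12,1,c); (12,8,c); (12,9,c); (13,2,c); (13,9,c); (13,10,c); (14,8,c); (14,9,c); (14,10,c)
step 2: rule r1; match: 0->11, 1->0, 2->8, 3->10; deleted nodes 11; deleted edges (11,0,c); (11,8,c); (11,10,c); added nodes 15, 16, 17, 18, 19, 20, 21; added edges (18,0,c); (18,15,c); (18,17,c); (19,8,c); (19,15,c); (19,16,c); (20,10,c); (20,16,c); (20,17,c); (21,15,c); (21,16,c); (21,17,c); result: nodes: 0:vx, 1:vx, 2:vx, 3:vx, 4:vx, 7:tri, 8:vx, 9:vx, 10:vx, 12:tri, 13:tri, 14:tri, 15:vx, 16:vx, 17:vx, 18:tri, 19:tri, 20:tri, 21:tri edges: (7,1,c); (7,2,ck); (7,3,c); (7,4,c); (12,1,c); (12,8,c); (12,9,c); (13,2,c); (13,9,c); (13,10,c); (14,8,c); (14,9,c); (14,10,c); (18,0,c); (18,15,c); (18,17,c); (19,8,c); (19,15,c); (19,16,c); (20,10,c); (20,16,c); (20,17,c); (21,15,c); (21,16,c); (21,17,c)
final:
nodes: 0:vx, 1:vx, 2:vx, 3:vx, 4:vx, 7:tri, 8:vx, 9:vx, 10:vx, 12:tri, 13:tri, 14:tri, 15:vx, 16:vx, 17:vx, 18:tri, 19:tri, 20:tri, 21:tri
edges: (7,1,c); (7,2,ck); (7,3,c); (7,4,c); (12,1,c); (12,8,c); (12,9,c); (13,2,c); (13,9,c); (13,10,c); (14,8,c); (14,9,c); (14,10,c); (18,0,c); (18,15,c); (18,17,c); (19,8,c); (19,15,c); (19,16,c); (20,10,c); (20,16,c); (20,17,c); (21,15,c); (21,16,c); (21,17,c)


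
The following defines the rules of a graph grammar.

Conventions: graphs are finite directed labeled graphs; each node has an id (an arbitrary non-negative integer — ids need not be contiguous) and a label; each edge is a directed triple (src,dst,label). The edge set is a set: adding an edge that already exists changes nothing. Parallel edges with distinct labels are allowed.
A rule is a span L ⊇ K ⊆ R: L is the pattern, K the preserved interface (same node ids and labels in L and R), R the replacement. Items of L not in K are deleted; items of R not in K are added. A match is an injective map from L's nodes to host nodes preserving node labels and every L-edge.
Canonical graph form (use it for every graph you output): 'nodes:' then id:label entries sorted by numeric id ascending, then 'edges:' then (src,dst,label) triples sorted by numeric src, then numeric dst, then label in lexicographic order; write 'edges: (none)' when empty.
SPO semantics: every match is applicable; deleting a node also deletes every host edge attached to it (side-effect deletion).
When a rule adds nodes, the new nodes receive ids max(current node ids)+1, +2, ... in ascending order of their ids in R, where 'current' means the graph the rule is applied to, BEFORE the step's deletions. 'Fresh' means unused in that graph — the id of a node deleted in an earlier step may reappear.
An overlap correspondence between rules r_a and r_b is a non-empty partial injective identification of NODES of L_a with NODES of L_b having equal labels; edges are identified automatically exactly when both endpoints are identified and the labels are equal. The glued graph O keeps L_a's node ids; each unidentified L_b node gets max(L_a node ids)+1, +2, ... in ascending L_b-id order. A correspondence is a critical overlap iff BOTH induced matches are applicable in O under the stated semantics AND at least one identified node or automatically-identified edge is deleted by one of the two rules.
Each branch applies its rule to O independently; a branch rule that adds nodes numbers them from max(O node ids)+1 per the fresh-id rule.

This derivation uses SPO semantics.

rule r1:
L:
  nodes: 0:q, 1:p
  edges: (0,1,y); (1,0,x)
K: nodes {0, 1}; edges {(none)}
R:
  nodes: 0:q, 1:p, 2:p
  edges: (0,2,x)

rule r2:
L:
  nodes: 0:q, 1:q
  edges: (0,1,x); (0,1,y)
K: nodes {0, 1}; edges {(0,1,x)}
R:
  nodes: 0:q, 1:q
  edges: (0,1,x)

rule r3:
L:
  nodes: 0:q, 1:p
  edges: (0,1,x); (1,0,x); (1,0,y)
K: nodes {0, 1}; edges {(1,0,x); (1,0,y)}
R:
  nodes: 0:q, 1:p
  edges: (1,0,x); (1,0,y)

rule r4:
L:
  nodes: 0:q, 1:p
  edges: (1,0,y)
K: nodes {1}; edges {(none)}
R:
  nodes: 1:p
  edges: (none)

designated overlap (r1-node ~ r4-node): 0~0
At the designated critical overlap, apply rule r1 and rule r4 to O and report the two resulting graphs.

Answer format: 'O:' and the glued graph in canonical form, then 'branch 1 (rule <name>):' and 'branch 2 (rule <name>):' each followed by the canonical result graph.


O:
nodes: 0:q, 1:p, 2:p
edges: (0,1,y); (1,0,x); (2,0,y)
branch 1 (rule r1):
nodes: 0:q, 1:p, 2:p, 3:p
edges: (0,3,x); (2,0,y)
branch 2 (rule r4):
nodes: 1:p, 2:p
edges: (none)


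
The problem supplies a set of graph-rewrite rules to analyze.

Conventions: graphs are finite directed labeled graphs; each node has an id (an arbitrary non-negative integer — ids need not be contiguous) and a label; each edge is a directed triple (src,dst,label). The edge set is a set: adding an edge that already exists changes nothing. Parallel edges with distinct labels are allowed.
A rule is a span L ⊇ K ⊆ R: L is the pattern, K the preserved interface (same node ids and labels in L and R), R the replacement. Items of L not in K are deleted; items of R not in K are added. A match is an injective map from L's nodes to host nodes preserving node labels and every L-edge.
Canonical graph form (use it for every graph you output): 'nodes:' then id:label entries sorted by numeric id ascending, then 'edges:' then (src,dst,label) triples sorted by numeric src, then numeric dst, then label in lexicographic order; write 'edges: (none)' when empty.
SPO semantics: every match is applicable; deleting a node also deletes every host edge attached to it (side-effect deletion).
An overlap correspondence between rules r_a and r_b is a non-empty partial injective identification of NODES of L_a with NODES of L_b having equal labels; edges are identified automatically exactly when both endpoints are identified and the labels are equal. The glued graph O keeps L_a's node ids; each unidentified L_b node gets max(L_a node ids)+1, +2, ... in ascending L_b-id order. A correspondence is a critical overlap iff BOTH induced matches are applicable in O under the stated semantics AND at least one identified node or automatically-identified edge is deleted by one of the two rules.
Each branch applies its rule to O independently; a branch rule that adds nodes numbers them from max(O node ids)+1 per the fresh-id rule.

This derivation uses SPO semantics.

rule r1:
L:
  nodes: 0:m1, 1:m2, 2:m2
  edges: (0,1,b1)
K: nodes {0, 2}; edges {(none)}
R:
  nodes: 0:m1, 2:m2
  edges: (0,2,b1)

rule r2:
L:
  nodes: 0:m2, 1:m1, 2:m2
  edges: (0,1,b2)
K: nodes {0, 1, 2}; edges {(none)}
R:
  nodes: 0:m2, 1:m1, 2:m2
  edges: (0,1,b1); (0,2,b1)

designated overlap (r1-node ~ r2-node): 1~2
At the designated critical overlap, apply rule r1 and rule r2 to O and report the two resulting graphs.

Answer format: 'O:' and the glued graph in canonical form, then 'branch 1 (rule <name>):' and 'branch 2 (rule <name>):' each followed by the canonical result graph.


O:
nodes: 0:m1, 1:m2, 2:m2, 3:m2, 4:m1
edges: (0,1,b1); (3,4,b2)
branch 1 (rule r1):
nodes: 0:m1, 2:m2, 3:m2, 4:m1
edges: (0,2,b1); (3,4,b2)
branch 2 (rule r2):
nodes: 0:m1, 1:m2, 2:m2, 3:m2, 4:m1
edges: (0,1,b1); (3,1,b1); (3,4,b1)


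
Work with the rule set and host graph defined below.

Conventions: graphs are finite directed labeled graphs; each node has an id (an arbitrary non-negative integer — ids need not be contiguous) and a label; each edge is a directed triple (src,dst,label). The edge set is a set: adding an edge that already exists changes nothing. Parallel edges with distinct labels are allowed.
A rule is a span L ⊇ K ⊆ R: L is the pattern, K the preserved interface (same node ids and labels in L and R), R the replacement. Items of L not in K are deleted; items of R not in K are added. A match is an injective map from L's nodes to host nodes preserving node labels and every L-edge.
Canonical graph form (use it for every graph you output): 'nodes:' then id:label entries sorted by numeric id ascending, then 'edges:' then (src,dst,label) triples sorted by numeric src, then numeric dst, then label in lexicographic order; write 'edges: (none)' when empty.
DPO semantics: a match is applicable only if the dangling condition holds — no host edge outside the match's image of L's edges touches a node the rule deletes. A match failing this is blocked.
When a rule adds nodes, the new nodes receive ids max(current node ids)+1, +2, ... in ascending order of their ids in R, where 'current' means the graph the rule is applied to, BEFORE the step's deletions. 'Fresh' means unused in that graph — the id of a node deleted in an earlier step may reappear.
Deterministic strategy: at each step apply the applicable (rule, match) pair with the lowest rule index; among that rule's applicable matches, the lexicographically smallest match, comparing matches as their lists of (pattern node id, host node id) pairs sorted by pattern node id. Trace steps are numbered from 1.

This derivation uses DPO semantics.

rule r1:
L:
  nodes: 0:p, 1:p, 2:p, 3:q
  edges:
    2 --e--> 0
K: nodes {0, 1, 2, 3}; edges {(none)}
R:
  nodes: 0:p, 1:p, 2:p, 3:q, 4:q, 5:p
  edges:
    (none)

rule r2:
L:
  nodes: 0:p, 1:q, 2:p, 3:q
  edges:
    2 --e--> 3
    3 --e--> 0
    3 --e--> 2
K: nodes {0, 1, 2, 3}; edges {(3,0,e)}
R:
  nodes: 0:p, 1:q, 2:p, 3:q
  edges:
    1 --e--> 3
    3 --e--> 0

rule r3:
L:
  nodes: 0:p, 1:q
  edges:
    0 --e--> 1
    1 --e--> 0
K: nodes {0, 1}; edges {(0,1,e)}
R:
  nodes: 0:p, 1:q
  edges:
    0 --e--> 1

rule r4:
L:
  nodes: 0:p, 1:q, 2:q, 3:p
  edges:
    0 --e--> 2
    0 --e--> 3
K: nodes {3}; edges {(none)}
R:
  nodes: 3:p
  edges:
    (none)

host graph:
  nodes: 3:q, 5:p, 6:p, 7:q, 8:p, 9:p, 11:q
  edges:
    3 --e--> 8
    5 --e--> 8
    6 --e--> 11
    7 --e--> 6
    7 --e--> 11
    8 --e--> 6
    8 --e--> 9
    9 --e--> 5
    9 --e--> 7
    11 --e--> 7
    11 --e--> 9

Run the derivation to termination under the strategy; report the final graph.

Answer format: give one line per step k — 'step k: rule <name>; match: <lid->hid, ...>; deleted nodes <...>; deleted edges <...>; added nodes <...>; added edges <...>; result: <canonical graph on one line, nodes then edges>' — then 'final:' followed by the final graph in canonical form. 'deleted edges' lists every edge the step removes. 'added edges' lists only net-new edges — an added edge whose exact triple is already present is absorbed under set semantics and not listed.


step 1: rule r1; match: 0->5, 1->6, 2->9, 3->3; deleted nodes (none); deleted edges (9,5,e); added nodes 12, 13; added edges (none); result: nodes: 3:q, 5:p, 6:p, 7:q, 8:p, 9:p, 11:q, 12:q, 13:p edges: (3,8,e); (5,8,e); (6,11,e); (7,6,e); (7,11,e); (8,6,e); (8,9,e); (9,7,e); (11,7,e); (11,9,e)
step 2: rule r1; match: 0->6, 1->5, 2->8, 3->3; deleted nodes (none); deleted edges (8,6,e); added nodes 14, 15; added edges (none); result: nodes: 3:q, 5:p, 6:p, 7:q, 8:p, 9:p, 11:q, 12:q, 13:p, 14:q, 15:p edges: (3,8,e); (5,8,e); (6,11,e); (7,6,e); (7,11,e); (8,9,e); (9,7,e); (11,7,e); (11,9,e)
step 3: rule r1; match: 0->8, 1->6, 2->5, 3->3; deleted nodes (none); deleted edges (5,8,e); added nodes 16, 17; added edges (none); result: nodes: 3:q, 5:p, 6:p, 7:q, 8:p, 9:p, 11:q, 12:q, 13:p, 14:q, 15:p, 16:q, 17:p edges: (3,8,e); (6,11,e); (7,6,e); (7,11,e); (8,9,e); (9,7,e); (11,7,e); (11,9,e)
step 4: rule r1; match: 0->9, 1->5, 2->8, 3->3; deleted nodes (none); deleted edges (8,9,e); added nodes 18, 19; added edges (none); result: nodes: 3:q, 5:p, 6:p, 7:q, 8:p, 9:p, 11:q, 12:q, 13:p, 14:q, 15:p, 16:q, 17:p, 18:q, 19:p edges: (3,8,e); (6,11,e); (7,6,e); (7,11,e); (9,7,e); (11,7,e); (11,9,e)
final:
nodes: 3:q, 5:p, 6:p, 7:q, 8:p, 9:p, 11:q, 12:q, 13:p, 14:q, 15:p, 16:q, 17:p, 18:q, 19:p
edges: (3,8,e); (6,11,e); (7,6,e); (7,11,e); (9,7,e); (11,7,e); (11,9,e)


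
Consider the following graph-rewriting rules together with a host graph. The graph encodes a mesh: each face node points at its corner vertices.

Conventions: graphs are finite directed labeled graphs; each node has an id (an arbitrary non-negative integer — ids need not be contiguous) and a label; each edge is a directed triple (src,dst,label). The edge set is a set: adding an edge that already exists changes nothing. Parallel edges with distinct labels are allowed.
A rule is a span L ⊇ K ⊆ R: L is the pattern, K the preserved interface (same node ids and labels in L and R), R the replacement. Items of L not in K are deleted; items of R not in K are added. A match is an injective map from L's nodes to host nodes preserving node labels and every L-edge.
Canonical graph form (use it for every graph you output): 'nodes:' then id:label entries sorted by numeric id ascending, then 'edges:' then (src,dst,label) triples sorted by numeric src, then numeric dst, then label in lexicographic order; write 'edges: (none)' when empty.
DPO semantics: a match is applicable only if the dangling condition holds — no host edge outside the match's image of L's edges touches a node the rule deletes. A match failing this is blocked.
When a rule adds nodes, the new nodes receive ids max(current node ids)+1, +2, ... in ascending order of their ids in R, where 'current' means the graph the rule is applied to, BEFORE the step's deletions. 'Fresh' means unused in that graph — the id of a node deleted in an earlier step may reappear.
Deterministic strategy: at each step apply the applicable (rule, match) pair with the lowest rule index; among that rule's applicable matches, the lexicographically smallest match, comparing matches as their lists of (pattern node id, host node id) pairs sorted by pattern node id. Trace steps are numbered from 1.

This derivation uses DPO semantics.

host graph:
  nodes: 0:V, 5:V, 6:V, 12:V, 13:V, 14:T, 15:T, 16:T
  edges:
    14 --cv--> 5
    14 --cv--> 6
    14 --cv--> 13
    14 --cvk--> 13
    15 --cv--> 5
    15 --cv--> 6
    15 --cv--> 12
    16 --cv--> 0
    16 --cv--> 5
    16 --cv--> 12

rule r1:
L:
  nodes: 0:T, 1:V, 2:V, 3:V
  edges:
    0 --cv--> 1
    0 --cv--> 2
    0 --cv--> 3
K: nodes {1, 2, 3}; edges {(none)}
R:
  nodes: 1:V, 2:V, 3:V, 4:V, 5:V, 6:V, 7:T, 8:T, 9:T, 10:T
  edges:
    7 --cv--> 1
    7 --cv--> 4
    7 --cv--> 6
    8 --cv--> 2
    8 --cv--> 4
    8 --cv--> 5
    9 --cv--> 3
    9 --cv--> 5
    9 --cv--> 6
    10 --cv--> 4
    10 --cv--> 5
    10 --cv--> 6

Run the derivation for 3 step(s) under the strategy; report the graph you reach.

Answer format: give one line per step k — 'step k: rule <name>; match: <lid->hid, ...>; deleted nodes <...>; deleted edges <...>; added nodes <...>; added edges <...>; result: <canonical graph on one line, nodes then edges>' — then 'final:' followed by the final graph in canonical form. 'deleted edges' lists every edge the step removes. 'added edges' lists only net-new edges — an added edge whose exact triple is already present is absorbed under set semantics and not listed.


step 1: rule r1; match: 0->15, 1->5, 2->6, 3->12; deleted nodes 15; deleted edges (15,5,cv); (15,6,cv); (15,12,cv); added nodes 17, 18, 19, 20, 21, 22, 23; added edges (20,5,cv); (20,17,cv); (20,19,cv); (21,6,cv); (21,17,cv); (21,18,cv); (22,12,cv); (22,18,cv); (22,19,cv); (23,17,cv); (23,18,cv); (23,19,cv); result: nodes: 0:V, 5:V, 6:V, 12:V, 13:V, 14:T, 16:T, 17:V, 18:V, 19:V, 20:T, 21:T, 22:T, 23:T edges: (14,5,cv); (14,6,cv); (14,13,cv); (14,13,cvk); (16,0,cv); (16,5,cv); (16,12,cv); (20,5,cv); (20,17,cv); (20,19,cv); (21,6,cv); (21,17,cv); (21,18,cv); (22,12,cv); (22,18,cv); (22,19,cv); (23,17,cv); (23,18,cv); (23,19,cv)
step 2: rule r1; match: 0->16, 1->0, 2->5, 3->12; deleted nodes 16; deleted edges (16,0,cv); (16,5,cv); (16,12,cv); added nodes 24, 25, 26, 27, 28, 29, 30; added edges (27,0,cv); (27,24,cv); (27,26,cv); (28,5,cv); (28,24,cv); (28,25,cv); (29,12,cv); (29,25,cv); (29,26,cv); (30,24,cv); (30,25,cv); (30,26,cv); result: nodes: 0:V, 5:V, 6:V, 12:V, 13:V, 14:T, 17:V, 18:V, 19:V, 20:T, 21:T, 22:T, 23:T, 24:V, 25:V, 26:V, 27:T, 28:T, 29:T, 30:T edges: (14,5,cv); (14,6,cv); (14,13,cv); (14,13,cvk); (20,5,cv); (20,17,cv); (20,19,cv); (21,6,cv); (21,17,cv); (21,18,cv); (22,12,cv); (22,18,cv); (22,19,cv); (23,17,cv); (23,18,cv); (23,19,cv); (27,0,cv); (27,24,cv); (27,26,cv); (28,5,cv); (28,24,cv); (28,25,cv); (29,12,cv); (29,25,cv); (29,26,cv); (30,24,cv); (30,25,cv); (30,26,cv)
step 3: rule r1; match: 0->20, 1->5, 2->17, 3->19; deleted nodes 20; deleted edges (20,5,cv); (20,17,cv); (20,19,cv); added nodes 31, 32, 33, 34, 35, 36, 37; added edges (34,5,cv); (34,31,cv); (34,33,cv); (35,17,cv); (35,31,cv); (35,32,cv); (36,19,cv); (36,32,cv); (36,33,cv); (37,31,cv); (37,32,cv); (37,33,cv); result: nodes: 0:V, 5:V, 6:V, 12:V, 13:V, 14:T, 17:V, 18:V, 19:V, 21:T, 22:T, 23:T, 24:V, 25:V, 26:V, 27:T, 28:T, 29:T, 30:T, 31:V, 32:V, 33:V, 34:T, 35:T, 36:T, 37:T edges: (14,5,cv); (14,6,cv); (14,13,cv); (14,13,cvk); (21,6,cv); (21,17,cv); (21,18,cv); (22,12,cv); (22,18,cv); (22,19,cv); (23,17,cv); (23,18,cv); (23,19,cv); (27,0,cv); (27,24,cv); (27,26,cv); (28,5,cv); (28,24,cv); (28,25,cv); (29,12,cv); (29,25,cv); (29,26,cv); (30,24,cv); (30,25,cv); (30,26,cv); (34,5,cv); (34,31,cv); (34,33,cv); (35,17,cv); (35,31,cv); (35,32,cv); (36,19,cv); (36,32,cv); (36,33,cv); (37,31,cv); (37,32,cv); (37,33,cv)
final:
nodes: 0:V, 5:V, 6:V, 12:V, 13:V, 14:T, 17:V, 18:V, 19:V, 21:T, 22:T, 23:T, 24:V, 25:V, 26:V, 27:T, 28:T, 29:T, 30:T, 31:V, 32:V, 33:V, 34:T, 35:T, 36:T, 37:T
edges: (14,5,cv); (14,6,cv); (14,13,cv); (14,13,cvk); (21,6,cv); (21,17,cv); (21,18,cv); (22,12,cv); (22,18,cv); (22,19,cv); (23,17,cv); (23,18,cv); (23,19,cv); (27,0,cv); (27,24,cv); (27,26,cv); (28,5,cv); (28,24,cv); (28,25,cv); (29,12,cv); (29,25,cv); (29,26,cv); (30,24,cv); (30,25,cv); (30,26,cv); (34,5,cv); (34,31,cv); (34,33,cv); (35,17,cv); (35,31,cv); (35,32,cv); (36,19,cv); (36,32,cv); (36,33,cv); (37,31,cv); (37,32,cv); (37,33,cv)


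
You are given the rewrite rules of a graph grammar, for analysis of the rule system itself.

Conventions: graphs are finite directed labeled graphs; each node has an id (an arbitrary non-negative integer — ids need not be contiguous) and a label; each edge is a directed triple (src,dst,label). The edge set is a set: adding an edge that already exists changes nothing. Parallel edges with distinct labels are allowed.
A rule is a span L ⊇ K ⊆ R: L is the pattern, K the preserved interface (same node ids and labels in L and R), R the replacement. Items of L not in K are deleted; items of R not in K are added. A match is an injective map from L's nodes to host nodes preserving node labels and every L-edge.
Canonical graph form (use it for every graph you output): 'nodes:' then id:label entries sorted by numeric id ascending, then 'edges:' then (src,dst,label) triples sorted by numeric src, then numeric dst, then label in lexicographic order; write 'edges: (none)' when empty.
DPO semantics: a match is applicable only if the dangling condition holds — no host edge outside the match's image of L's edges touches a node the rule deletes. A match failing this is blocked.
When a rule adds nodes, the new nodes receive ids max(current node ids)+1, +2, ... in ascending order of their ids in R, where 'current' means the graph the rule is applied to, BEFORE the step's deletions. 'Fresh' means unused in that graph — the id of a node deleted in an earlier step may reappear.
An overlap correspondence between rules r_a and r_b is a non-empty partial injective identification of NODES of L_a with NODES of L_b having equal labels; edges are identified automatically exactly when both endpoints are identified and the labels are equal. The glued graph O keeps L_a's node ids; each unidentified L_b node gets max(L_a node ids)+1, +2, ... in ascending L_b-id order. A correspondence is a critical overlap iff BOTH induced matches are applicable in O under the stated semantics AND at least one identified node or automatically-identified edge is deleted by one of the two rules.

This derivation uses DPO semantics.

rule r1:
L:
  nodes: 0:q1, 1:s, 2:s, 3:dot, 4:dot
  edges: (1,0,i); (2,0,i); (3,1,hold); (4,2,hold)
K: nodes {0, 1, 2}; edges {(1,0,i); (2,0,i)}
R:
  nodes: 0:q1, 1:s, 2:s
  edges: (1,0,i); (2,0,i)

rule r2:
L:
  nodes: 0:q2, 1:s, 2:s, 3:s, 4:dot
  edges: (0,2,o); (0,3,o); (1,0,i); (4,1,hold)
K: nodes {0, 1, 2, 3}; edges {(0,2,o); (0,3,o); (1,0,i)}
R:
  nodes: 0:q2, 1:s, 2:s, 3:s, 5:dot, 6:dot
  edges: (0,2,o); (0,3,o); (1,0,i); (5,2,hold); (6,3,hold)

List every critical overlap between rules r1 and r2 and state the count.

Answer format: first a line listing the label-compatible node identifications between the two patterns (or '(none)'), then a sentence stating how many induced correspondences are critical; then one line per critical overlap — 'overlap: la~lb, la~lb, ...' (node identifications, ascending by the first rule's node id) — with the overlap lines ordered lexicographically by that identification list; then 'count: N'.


label-compatible node identifications between L(r1) and L(r2): 1~1, 1~2, 1~3, 2~1, 2~2, 2~3, 3~4, 4~4
6 of the induced correspondences are critical overlaps of r1 and r2.
overlap: 1~1, 2~2, 3~4
overlap: 1~1, 2~3, 3~4
overlap: 1~1, 3~4
overlap: 1~2, 2~1, 4~4
overlap: 1~3, 2~1, 4~4
overlap: 2~1, 4~4
count: 6


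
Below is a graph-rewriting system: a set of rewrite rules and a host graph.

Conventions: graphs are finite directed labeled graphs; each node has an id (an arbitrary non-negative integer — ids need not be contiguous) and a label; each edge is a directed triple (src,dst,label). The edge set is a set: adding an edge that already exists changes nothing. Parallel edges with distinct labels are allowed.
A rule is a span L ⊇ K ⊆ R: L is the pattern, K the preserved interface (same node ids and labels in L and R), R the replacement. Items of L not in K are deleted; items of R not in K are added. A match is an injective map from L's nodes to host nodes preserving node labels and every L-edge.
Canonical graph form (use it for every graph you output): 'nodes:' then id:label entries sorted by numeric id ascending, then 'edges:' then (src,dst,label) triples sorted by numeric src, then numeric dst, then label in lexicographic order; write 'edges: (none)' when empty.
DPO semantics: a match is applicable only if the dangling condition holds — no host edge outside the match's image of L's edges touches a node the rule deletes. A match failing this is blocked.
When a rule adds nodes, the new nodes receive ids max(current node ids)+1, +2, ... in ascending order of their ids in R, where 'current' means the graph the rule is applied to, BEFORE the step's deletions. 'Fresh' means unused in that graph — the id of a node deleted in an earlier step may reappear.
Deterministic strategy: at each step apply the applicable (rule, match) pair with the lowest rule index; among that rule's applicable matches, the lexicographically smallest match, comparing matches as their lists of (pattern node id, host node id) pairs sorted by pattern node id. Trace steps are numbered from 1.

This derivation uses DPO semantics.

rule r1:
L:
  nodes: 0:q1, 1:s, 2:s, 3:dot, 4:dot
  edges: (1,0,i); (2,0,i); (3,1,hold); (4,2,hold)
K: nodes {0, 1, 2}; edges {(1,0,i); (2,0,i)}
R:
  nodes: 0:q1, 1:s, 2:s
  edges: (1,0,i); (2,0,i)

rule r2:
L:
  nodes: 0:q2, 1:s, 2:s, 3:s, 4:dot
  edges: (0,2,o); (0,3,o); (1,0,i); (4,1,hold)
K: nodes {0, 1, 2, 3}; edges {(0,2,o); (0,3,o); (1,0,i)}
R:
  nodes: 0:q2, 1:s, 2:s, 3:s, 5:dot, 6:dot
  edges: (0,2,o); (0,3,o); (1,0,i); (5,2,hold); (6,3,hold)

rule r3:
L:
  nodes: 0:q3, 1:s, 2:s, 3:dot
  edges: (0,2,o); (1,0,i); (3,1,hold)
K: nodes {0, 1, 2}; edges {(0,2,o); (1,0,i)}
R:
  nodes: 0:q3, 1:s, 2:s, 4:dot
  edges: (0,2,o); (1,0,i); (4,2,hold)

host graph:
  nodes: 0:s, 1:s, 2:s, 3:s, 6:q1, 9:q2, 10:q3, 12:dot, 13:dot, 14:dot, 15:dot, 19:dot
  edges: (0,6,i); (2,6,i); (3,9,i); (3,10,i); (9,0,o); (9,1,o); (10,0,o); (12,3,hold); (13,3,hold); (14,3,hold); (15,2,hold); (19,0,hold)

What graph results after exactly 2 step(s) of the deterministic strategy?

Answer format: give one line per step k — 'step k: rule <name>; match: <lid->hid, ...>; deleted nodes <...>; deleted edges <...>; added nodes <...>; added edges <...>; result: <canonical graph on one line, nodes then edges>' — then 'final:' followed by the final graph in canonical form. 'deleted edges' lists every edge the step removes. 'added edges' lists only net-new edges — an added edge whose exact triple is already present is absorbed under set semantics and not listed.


step 1: rule r1; match: 0->6, 1->0, 2->2, 3->19, 4->15; deleted nodes 15, 19; deleted edges (15,2,hold); (19,0,hold); added nodes (none); added edges (none); result: nodes: 0:s, 1:s, 2:s, 3:s, 6:q1, 9:q2, 10:q3, 12:dot, 13:dot, 14:dot edges: (0,6,i); (2,6,i); (3,9,i); (3,10,i); (9,0,o); (9,1,o); (10,0,o); (12,3,hold); (13,3,hold); (14,3,hold)
step 2: rule r2; match: 0->9, 1->3, 2->0, 3->1, 4->12; deleted nodes 12; deleted edges (12,3,hold); added nodes 15, 16; added edges (15,0,hold); (16,1,hold); result: nodes: 0:s, 1:s, 2:s, 3:s, 6:q1, 9:q2, 10:q3, 13:dot, 14:dot, 15:dot, 16:dot edges: (0,6,i); (2,6,i); (3,9,i); (3,10,i); (9,0,o); (9,1,o); (10,0,o); (13,3,hold); (14,3,hold); (15,0,hold); (16,1,hold)
final:
nodes: 0:s, 1:s, 2:s, 3:s, 6:q1, 9:q2, 10:q3, 13:dot, 14:dot, 15:dot, 16:dot
edges: (0,6,i); (2,6,i); (3,9,i); (3,10,i); (9,0,o); (9,1,o); (10,0,o); (13,3,hold); (14,3,hold); (15,0,hold); (16,1,hold)


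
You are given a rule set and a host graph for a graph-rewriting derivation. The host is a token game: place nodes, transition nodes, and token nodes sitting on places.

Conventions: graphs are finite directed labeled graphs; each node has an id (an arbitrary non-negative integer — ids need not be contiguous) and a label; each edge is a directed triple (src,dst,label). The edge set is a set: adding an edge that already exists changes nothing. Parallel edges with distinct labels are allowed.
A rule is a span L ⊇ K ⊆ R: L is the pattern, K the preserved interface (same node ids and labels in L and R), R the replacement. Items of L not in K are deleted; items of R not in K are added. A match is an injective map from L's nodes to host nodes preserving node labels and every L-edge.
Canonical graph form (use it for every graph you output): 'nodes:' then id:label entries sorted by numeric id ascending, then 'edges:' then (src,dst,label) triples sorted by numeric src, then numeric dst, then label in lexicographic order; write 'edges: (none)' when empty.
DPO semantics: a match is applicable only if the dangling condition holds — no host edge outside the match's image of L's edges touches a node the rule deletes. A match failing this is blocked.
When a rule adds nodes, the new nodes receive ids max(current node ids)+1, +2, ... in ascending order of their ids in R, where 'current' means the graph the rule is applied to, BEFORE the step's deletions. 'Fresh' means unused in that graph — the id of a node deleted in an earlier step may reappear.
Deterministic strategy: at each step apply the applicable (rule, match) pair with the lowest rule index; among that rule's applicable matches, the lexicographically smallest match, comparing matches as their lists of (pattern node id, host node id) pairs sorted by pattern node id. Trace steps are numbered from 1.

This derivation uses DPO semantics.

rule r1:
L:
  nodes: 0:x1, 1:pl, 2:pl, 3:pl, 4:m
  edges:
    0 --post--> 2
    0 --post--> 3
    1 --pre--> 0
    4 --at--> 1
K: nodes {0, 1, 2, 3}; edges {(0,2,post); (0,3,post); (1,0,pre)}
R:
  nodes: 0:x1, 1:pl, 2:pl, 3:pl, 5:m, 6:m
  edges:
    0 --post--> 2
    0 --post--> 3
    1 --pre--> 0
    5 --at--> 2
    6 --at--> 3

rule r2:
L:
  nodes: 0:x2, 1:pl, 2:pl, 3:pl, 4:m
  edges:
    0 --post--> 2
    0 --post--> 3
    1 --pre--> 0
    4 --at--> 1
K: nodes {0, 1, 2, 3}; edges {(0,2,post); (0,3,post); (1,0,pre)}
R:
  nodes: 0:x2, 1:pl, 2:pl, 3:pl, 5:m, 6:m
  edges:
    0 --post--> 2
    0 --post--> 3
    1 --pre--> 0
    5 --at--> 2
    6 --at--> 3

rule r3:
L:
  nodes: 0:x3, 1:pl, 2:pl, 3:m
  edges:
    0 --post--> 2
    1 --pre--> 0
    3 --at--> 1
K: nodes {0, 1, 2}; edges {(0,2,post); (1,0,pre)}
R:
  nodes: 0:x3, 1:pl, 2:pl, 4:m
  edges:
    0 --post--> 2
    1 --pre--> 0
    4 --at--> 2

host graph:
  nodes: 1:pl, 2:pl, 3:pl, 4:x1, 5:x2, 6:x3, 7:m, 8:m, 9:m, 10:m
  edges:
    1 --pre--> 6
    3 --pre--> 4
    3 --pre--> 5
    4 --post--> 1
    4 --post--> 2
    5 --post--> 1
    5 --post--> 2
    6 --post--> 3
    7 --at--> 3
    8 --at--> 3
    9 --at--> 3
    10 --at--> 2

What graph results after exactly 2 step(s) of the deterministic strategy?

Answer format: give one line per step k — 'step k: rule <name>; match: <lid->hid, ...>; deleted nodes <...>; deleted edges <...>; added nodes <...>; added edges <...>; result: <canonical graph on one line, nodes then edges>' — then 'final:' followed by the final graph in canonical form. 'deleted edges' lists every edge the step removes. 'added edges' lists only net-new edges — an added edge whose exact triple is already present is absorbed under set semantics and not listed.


step 1: rule r1; match: 0->4, 1->3, 2->1, 3->2, 4->7; deleted nodes 7; deleted edges (7,3,at); added nodes 11, 12; added edges (11,1,at); (12,2,at); result: nodes: 1:pl, 2:pl, 3:pl, 4:x1, 5:x2, 6:x3, 8:m, 9:m, 10:m, 11:m, 12:m edges: (1,6,pre); (3,4,pre); (3,5,pre); (4,1,post); (4,2,post); (5,1,post); (5,2,post); (6,3,post); (8,3,at); (9,3,at); (10,2,at); (11,1,at); (12,2,at)
step 2: rule r1; match: 0->4, 1->3, 2->1, 3->2, 4->8; deleted nodes 8; deleted edges (8,3,at); added nodes 13, 14; added edges (13,1,at); (14,2,at); result: nodes: 1:pl, 2:pl, 3:pl, 4:x1, 5:x2, 6:x3, 9:m, 10:m, 11:m, 12:m, 13:m, 14:m edges: (1,6,pre); (3,4,pre); (3,5,pre); (4,1,post); (4,2,post); (5,1,post); (5,2,post); (6,3,post); (9,3,at); (10,2,at); (11,1,at); (12,2,at); (13,1,at); (14,2,at)
final:
nodes: 1:pl, 2:pl, 3:pl, 4:x1, 5:x2, 6:x3, 9:m, 10:m, 11:m, 12:m, 13:m, 14:m
edges: (1,6,pre); (3,4,pre); (3,5,pre); (4,1,post); (4,2,post); (5,1,post); (5,2,post); (6,3,post); (9,3,at); (10,2,at); (11,1,at); (12,2,at); (13,1,at); (14,2,at)


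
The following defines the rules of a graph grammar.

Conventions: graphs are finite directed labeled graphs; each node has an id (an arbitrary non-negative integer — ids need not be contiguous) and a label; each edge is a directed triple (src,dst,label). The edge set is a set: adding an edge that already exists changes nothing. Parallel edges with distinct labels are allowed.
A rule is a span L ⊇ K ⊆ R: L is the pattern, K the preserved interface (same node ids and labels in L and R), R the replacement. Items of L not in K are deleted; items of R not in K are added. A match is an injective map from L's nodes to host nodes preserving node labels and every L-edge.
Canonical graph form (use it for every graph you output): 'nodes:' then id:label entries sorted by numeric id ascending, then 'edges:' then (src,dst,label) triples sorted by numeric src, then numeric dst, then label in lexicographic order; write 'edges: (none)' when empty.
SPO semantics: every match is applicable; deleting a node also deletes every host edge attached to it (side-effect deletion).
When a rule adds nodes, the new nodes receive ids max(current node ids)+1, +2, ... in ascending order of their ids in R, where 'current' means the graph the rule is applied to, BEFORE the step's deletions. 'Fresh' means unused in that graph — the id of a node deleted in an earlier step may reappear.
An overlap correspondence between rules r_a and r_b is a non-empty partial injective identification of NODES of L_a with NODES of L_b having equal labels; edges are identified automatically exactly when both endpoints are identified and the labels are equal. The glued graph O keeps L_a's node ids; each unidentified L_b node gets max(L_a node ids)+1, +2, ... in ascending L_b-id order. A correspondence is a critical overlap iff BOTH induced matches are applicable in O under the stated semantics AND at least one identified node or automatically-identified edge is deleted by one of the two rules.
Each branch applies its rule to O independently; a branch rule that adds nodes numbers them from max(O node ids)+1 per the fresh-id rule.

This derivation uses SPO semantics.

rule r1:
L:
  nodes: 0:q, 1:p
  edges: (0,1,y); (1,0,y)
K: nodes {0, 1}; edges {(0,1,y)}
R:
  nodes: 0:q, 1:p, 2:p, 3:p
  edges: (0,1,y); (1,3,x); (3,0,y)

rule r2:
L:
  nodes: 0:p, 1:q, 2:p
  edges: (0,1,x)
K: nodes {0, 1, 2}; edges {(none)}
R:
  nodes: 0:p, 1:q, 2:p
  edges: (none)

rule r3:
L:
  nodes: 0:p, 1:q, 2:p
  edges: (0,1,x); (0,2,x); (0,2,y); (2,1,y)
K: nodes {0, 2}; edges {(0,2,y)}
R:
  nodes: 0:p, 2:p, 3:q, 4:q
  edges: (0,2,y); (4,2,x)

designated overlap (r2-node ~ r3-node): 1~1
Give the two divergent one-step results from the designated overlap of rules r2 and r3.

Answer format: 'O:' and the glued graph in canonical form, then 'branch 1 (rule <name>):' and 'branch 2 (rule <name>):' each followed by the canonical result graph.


O:
nodes: 0:p, 1:q, 2:p, 3:p, 4:p
edges: (0,1,x); (3,1,x); (3,4,x); (3,4,y); (4,1,y)
branch 1 (rule r2):
nodes: 0:p, 1:q, 2:p, 3:p, 4:p
edges: (3,1,x); (3,4,x); (3,4,y); (4,1,y)
branch 2 (rule r3):
nodes: 0:p, 2:p, 3:p, 4:p, 5:q, 6:q
edges: (3,4,y); (6,4,x)


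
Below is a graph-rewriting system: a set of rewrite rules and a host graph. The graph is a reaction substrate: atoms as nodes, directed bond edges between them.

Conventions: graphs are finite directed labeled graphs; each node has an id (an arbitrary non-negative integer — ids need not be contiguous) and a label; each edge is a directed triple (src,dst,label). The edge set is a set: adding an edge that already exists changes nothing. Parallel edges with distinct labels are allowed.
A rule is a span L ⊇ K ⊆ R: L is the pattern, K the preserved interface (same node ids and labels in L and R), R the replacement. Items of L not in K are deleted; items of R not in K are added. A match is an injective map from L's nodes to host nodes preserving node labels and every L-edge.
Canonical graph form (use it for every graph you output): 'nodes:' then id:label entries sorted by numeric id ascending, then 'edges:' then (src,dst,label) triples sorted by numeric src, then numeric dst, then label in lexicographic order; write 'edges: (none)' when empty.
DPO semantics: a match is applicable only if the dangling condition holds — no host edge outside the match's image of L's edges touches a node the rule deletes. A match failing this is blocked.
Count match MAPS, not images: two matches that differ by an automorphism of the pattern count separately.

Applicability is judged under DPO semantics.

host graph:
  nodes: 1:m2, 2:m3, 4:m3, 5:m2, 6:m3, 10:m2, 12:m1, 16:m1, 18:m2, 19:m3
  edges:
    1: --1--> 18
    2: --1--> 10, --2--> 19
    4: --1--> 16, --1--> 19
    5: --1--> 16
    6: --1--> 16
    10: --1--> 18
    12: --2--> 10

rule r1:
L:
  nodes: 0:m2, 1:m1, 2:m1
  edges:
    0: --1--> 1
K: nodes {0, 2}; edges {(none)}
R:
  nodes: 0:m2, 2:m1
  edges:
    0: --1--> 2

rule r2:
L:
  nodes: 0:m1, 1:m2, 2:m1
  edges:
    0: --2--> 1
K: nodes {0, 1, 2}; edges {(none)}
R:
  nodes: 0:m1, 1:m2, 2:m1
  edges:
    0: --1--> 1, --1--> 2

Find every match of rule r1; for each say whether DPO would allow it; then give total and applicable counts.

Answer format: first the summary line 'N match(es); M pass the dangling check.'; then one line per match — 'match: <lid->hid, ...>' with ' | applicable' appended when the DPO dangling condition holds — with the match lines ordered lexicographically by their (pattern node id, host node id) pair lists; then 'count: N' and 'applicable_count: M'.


1 match(es); 0 pass the dangling check.
match: 0->5, 1->16, 2->12
count: 1
applicable_count: 0
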